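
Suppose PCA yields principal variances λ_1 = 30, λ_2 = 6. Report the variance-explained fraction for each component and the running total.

Step 1 — total variance = trace(Sigma) = Σ λ_i = 30 + 6 = 36.

Step 2 — fraction explained by component i = λ_i / Σ λ:
  PC1: 30/36 = 0.8333
  PC2: 6/36 = 0.1667

Step 3 — cumulative fraction after k components = (λ_1 + ... + λ_k) / Σ λ:
  k = 1: 30/36 = 0.8333
  k = 2: (30 + 6)/36 = 36/36 = 1

Summary (fraction, with percent):

explained: PC1 0.8333 (83.33%), PC2 0.1667 (16.67%);  cumulative: 0.8333, 1


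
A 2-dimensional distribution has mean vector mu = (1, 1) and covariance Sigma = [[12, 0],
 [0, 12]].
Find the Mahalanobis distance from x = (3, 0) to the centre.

Step 1 — centre the observation: (x - mu) = (2, -1).

Step 2 — invert Sigma. det(Sigma) = 12·12 - (0)² = 144.
  Sigma^{-1} = (1/det) · [[d, -b], [-b, a]] = [[0.0833, 0],
 [0, 0.0833]].

Step 3 — form the quadratic (x - mu)^T · Sigma^{-1} · (x - mu):
  Sigma^{-1} · (x - mu) = (0.1667, -0.0833).
  (x - mu)^T · [Sigma^{-1} · (x - mu)] = (2)·(0.1667) + (-1)·(-0.0833) = 0.4167.

Step 4 — take square root: d = √(0.4167) ≈ 0.6455.

d(x, mu) = √(0.4167) ≈ 0.6455


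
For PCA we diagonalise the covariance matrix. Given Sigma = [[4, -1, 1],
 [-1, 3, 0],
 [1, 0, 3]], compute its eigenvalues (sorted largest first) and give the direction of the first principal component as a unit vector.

Step 1 — characteristic polynomial p(λ) = det(λI - Sigma) = λ³ - tr·λ² + c_1·λ - det, where tr = trace, c_1 = sum of the principal 2×2 minors, det = det(Sigma):
  tr = 4 + 3 + 3 = 10,
  c_1 = (4·3 - (-1)²) + (4·3 - (1)²) + (3·3 - (0)²) = 11 + 11 + 9 = 31,
  det = 4·(3·3 - (0)²) - (-1)·((-1)·3 - (0)·(1)) + (1)·((-1)·(0) - 3·(1)) = 4·(9) - (-1)·(-3) + (1)·(-3) = 30.
  So p(λ) = λ³ - 10λ² + 31λ - 30.
Step 2 — look for an integer root (rational root theorem: any rational root is an integer divisor of 30). Testing λ = 2:
  p(2) = 8 - 40 + 62 - 30 = 0  ✓
  Dividing out (λ - 2): p(λ) = (λ - 2)(λ² - 8λ + 15).
Step 3 — remaining eigenvalues from the quadratic λ² - 8λ + 15 = 0:
  Δ = 8² - 4·15 = 64 - 60 = 4,  λ = (8 ± √4)/2 = (8 ± 2)/2 = 5 or 3.
  Sorted: λ_1 = 5,  λ_2 = 3,  λ_3 = 2  (check: sum = 10 = tr ✓).

Step 4 — unit eigenvector for λ_1 = 5: v spans the null space of (Sigma - λ_1 I), whose rows are
  r_1 = (-1, -1, 1),  r_2 = (-1, -2, 0),  r_3 = (1, 0, -2).
  v is orthogonal to every row, so take v ∝ r_1 × r_2 = ((-1)·(0) - (1)·(-2), (1)·(-1) - (-1)·(0), (-1)·(-2) - (-1)·(-1)) = (2, -1, 1).
  Let u = (2, -1, 1).
  ||u|| = √((2)² + (-1)² + (1)²) = √(6) ≈ 2.4495,  v_1 = u/||u|| ≈ (0.8165, -0.4082, 0.4082) (||v_1|| = 1).

λ_1 = 5,  λ_2 = 3,  λ_3 = 2;  v_1 ≈ (0.8165, -0.4082, 0.4082)


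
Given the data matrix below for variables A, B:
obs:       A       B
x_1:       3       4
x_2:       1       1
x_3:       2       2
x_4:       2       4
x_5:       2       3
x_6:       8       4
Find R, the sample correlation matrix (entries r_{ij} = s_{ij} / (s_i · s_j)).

Step 1 — column means:
  mean(A) = (3 + 1 + 2 + 2 + 2 + 8) / 6 = 18/6 = 3
  mean(B) = (4 + 1 + 2 + 4 + 3 + 4) / 6 = 18/6 = 3

Step 2 — sample variances and covariances s[i,j] = (1/(n-1)) · Σ_k (x_{k,i} - mean_i) · (x_{k,j} - mean_j), with n-1 = 5:
  s[A,A] = ((0)·(0) + (-2)·(-2) + (-1)·(-1) + (-1)·(-1) + (-1)·(-1) + (5)·(5)) / 5 = 32/5 = 6.4
  s[A,B] = ((0)·(1) + (-2)·(-2) + (-1)·(-1) + (-1)·(1) + (-1)·(0) + (5)·(1)) / 5 = 9/5 = 1.8
  s[B,B] = ((1)·(1) + (-2)·(-2) + (-1)·(-1) + (1)·(1) + (0)·(0) + (1)·(1)) / 5 = 8/5 = 1.6
  Sample standard deviations s_i = √(s[i,i]):
  s(A) = √(6.4) = 2.5298
  s(B) = √(1.6) = 1.2649

Step 3 — r_{ij} = s_{ij} / (s_i · s_j):
  r[A,A] = 1 (diagonal).
  r[A,B] = 1.8 / (2.5298 · 1.2649) = 1.8 / 3.2 = 0.5625
  r[B,B] = 1 (diagonal).

R is symmetric with unit diagonal. Assembling:

R = [[1, 0.5625],
 [0.5625, 1]]


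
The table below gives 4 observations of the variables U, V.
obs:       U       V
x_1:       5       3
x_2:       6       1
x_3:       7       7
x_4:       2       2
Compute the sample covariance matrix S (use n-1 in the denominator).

Step 1 — column means:
  mean(U) = (5 + 6 + 7 + 2) / 4 = 20/4 = 5
  mean(V) = (3 + 1 + 7 + 2) / 4 = 13/4 = 3.25

Step 2 — sample covariance S[i,j] = (1/(n-1)) · Σ_k (x_{k,i} - mean_i) · (x_{k,j} - mean_j), with n-1 = 3.
  S[U,U] = ((0)·(0) + (1)·(1) + (2)·(2) + (-3)·(-3)) / 3 = 14/3 = 4.6667
  S[U,V] = ((0)·(-0.25) + (1)·(-2.25) + (2)·(3.75) + (-3)·(-1.25)) / 3 = 9/3 = 3
  S[V,V] = ((-0.25)·(-0.25) + (-2.25)·(-2.25) + (3.75)·(3.75) + (-1.25)·(-1.25)) / 3 = 20.75/3 = 6.9167

S is symmetric (S[j,i] = S[i,j]). Assembling:

S = [[4.6667, 3],
 [3, 6.9167]]


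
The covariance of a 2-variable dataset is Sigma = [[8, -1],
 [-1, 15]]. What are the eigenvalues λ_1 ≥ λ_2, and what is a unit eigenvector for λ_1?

Step 1 — characteristic polynomial of 2×2 Sigma:
  det(Sigma - λI) = λ² - trace · λ + det = 0.
  trace = 8 + 15 = 23, det = 8·15 - (-1)² = 119.
Step 2 — discriminant:
  Δ = trace² - 4·det = 529 - 476 = 53.
Step 3 — eigenvalues:
  λ = (trace ± √Δ)/2 = (23 ± 7.2801)/2,
  λ_1 = 15.1401,  λ_2 = 7.8599.

Step 4 — unit eigenvector for λ_1: solve (Sigma - λ_1 I)v = 0. First row:
  (8 - 15.1401)·v_x + (-1)·v_y = 0, i.e. (-7.1401)·v_x + (-1)·v_y = 0,
  so v ∝ (b, λ_1 - a) = (-1, 7.1401); multiply by -1 so the first entry is positive: u = (1, -7.1401).
  ||u|| = √((1)² + (-7.1401)²) = √(51.9804) ≈ 7.2097,
  v_1 = u/||u|| ≈ (0.1387, -0.9903) (||v_1|| = 1).

λ_1 = 15.1401,  λ_2 = 7.8599;  v_1 ≈ (0.1387, -0.9903)


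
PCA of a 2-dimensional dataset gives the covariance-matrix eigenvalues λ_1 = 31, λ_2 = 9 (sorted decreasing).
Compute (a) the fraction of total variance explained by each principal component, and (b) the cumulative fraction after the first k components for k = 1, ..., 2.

Step 1 — total variance = trace(Sigma) = Σ λ_i = 31 + 9 = 40.

Step 2 — fraction explained by component i = λ_i / Σ λ:
  PC1: 31/40 = 0.775
  PC2: 9/40 = 0.225

Step 3 — cumulative fraction after k components = (λ_1 + ... + λ_k) / Σ λ:
  k = 1: 31/40 = 0.775
  k = 2: (31 + 9)/40 = 40/40 = 1

Summary (fraction, with percent):

explained: PC1 0.775 (77.5%), PC2 0.225 (22.5%);  cumulative: 0.775, 1


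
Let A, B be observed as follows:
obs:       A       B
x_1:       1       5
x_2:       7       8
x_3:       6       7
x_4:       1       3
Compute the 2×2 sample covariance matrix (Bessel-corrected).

Step 1 — column means:
  mean(A) = (1 + 7 + 6 + 1) / 4 = 15/4 = 3.75
  mean(B) = (5 + 8 + 7 + 3) / 4 = 23/4 = 5.75

Step 2 — sample covariance S[i,j] = (1/(n-1)) · Σ_k (x_{k,i} - mean_i) · (x_{k,j} - mean_j), with n-1 = 3.
  S[A,A] = ((-2.75)·(-2.75) + (3.25)·(3.25) + (2.25)·(2.25) + (-2.75)·(-2.75)) / 3 = 30.75/3 = 10.25
  S[A,B] = ((-2.75)·(-0.75) + (3.25)·(2.25) + (2.25)·(1.25) + (-2.75)·(-2.75)) / 3 = 19.75/3 = 6.5833
  S[B,B] = ((-0.75)·(-0.75) + (2.25)·(2.25) + (1.25)·(1.25) + (-2.75)·(-2.75)) / 3 = 14.75/3 = 4.9167

S is symmetric (S[j,i] = S[i,j]). Assembling:

S = [[10.25, 6.5833],
 [6.5833, 4.9167]]


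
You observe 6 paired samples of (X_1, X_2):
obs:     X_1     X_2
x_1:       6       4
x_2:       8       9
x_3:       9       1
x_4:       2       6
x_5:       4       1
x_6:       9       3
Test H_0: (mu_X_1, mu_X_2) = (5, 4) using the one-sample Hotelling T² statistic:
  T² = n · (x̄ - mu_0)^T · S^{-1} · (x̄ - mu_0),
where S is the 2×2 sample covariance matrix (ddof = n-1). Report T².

Step 1 — sample mean vector:
  mean(X_1) = (6 + 8 + 9 + 2 + 4 + 9) / 6 = 38/6 = 6.3333
  mean(X_2) = (4 + 9 + 1 + 6 + 1 + 3) / 6 = 24/6 = 4
  x̄ = (6.3333, 4),  deviation x̄ - mu_0 = (6.3333, 4) - (5, 4) = (1.3333, 0).

Step 2 — sample covariance matrix, S[i,j] = (1/(n-1)) · Σ_k (x_{k,i} - mean_i) · (x_{k,j} - mean_j), divisor n-1 = 5:
  S[X_1,X_1] = ((-0.3333)·(-0.3333) + (1.6667)·(1.6667) + (2.6667)·(2.6667) + (-4.3333)·(-4.3333) + (-2.3333)·(-2.3333) + (2.6667)·(2.6667)) / 5 = 41.3333/5 = 8.2667
  S[X_1,X_2] = ((-0.3333)·(0) + (1.6667)·(5) + (2.6667)·(-3) + (-4.3333)·(2) + (-2.3333)·(-3) + (2.6667)·(-1)) / 5 = -4/5 = -0.8
  S[X_2,X_2] = ((0)·(0) + (5)·(5) + (-3)·(-3) + (2)·(2) + (-3)·(-3) + (-1)·(-1)) / 5 = 48/5 = 9.6
  S = [[8.2667, -0.8],
 [-0.8, 9.6]].

Step 3 — invert S. det(S) = 8.2667·9.6 - (-0.8)² = 78.72.
  S^{-1} = (1/det) · [[d, -b], [-b, a]] = [[0.122, 0.0102],
 [0.0102, 0.105]].

Step 4 — quadratic form (x̄ - mu_0)^T · S^{-1} · (x̄ - mu_0):
  S^{-1} · (x̄ - mu_0) = (0.1626, 0.0136),
  (x̄ - mu_0)^T · [...] = (1.3333)·(0.1626) + (0)·(0.0136) = 0.2168.

Step 5 — scale by n: T² = 6 · 0.2168 = 1.3008.

T² ≈ 1.3008


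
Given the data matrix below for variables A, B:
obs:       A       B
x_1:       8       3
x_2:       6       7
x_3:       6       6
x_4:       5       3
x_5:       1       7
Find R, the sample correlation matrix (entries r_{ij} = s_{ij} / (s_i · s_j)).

Step 1 — column means:
  mean(A) = (8 + 6 + 6 + 5 + 1) / 5 = 26/5 = 5.2
  mean(B) = (3 + 7 + 6 + 3 + 7) / 5 = 26/5 = 5.2

Step 2 — sample variances and covariances s[i,j] = (1/(n-1)) · Σ_k (x_{k,i} - mean_i) · (x_{k,j} - mean_j), with n-1 = 4:
  s[A,A] = ((2.8)·(2.8) + (0.8)·(0.8) + (0.8)·(0.8) + (-0.2)·(-0.2) + (-4.2)·(-4.2)) / 4 = 26.8/4 = 6.7
  s[A,B] = ((2.8)·(-2.2) + (0.8)·(1.8) + (0.8)·(0.8) + (-0.2)·(-2.2) + (-4.2)·(1.8)) / 4 = -11.2/4 = -2.8
  s[B,B] = ((-2.2)·(-2.2) + (1.8)·(1.8) + (0.8)·(0.8) + (-2.2)·(-2.2) + (1.8)·(1.8)) / 4 = 16.8/4 = 4.2
  Sample standard deviations s_i = √(s[i,i]):
  s(A) = √(6.7) = 2.5884
  s(B) = √(4.2) = 2.0494

Step 3 — r_{ij} = s_{ij} / (s_i · s_j):
  r[A,A] = 1 (diagonal).
  r[A,B] = -2.8 / (2.5884 · 2.0494) = -2.8 / 5.3047 = -0.5278
  r[B,B] = 1 (diagonal).

R is symmetric with unit diagonal. Assembling:

R = [[1, -0.5278],
 [-0.5278, 1]]


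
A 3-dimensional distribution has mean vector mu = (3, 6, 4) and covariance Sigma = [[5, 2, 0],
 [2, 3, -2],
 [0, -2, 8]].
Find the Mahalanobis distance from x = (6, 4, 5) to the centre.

Step 1 — centre the observation: (x - mu) = (3, -2, 1).

Step 2 — invert Sigma (cofactor / det for 3×3, or solve directly):
  Sigma^{-1} = [[0.2941, -0.2353, -0.0588],
 [-0.2353, 0.5882, 0.1471],
 [-0.0588, 0.1471, 0.1618]].

Step 3 — form the quadratic (x - mu)^T · Sigma^{-1} · (x - mu):
  Sigma^{-1} · (x - mu) = (1.2941, -1.7353, -0.3088).
  (x - mu)^T · [Sigma^{-1} · (x - mu)] = (3)·(1.2941) + (-2)·(-1.7353) + (1)·(-0.3088) = 7.0441.

Step 4 — take square root: d = √(7.0441) ≈ 2.6541.

d(x, mu) = √(7.0441) ≈ 2.6541


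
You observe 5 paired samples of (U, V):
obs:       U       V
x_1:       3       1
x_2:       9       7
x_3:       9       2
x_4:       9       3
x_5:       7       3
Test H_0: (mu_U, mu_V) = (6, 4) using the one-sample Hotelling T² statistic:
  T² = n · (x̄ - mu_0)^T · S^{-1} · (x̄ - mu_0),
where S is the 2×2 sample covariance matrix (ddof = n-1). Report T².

Step 1 — sample mean vector:
  mean(U) = (3 + 9 + 9 + 9 + 7) / 5 = 37/5 = 7.4
  mean(V) = (1 + 7 + 2 + 3 + 3) / 5 = 16/5 = 3.2
  x̄ = (7.4, 3.2),  deviation x̄ - mu_0 = (7.4, 3.2) - (6, 4) = (1.4, -0.8).

Step 2 — sample covariance matrix, S[i,j] = (1/(n-1)) · Σ_k (x_{k,i} - mean_i) · (x_{k,j} - mean_j), divisor n-1 = 4:
  S[U,U] = ((-4.4)·(-4.4) + (1.6)·(1.6) + (1.6)·(1.6) + (1.6)·(1.6) + (-0.4)·(-0.4)) / 4 = 27.2/4 = 6.8
  S[U,V] = ((-4.4)·(-2.2) + (1.6)·(3.8) + (1.6)·(-1.2) + (1.6)·(-0.2) + (-0.4)·(-0.2)) / 4 = 13.6/4 = 3.4
  S[V,V] = ((-2.2)·(-2.2) + (3.8)·(3.8) + (-1.2)·(-1.2) + (-0.2)·(-0.2) + (-0.2)·(-0.2)) / 4 = 20.8/4 = 5.2
  S = [[6.8, 3.4],
 [3.4, 5.2]].

Step 3 — invert S. det(S) = 6.8·5.2 - (3.4)² = 23.8.
  S^{-1} = (1/det) · [[d, -b], [-b, a]] = [[0.2185, -0.1429],
 [-0.1429, 0.2857]].

Step 4 — quadratic form (x̄ - mu_0)^T · S^{-1} · (x̄ - mu_0):
  S^{-1} · (x̄ - mu_0) = (0.4202, -0.4286),
  (x̄ - mu_0)^T · [...] = (1.4)·(0.4202) + (-0.8)·(-0.4286) = 0.9311.

Step 5 — scale by n: T² = 5 · 0.9311 = 4.6555.

T² ≈ 4.6555


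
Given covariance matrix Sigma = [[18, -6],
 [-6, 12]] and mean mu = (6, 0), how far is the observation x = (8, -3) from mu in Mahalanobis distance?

Step 1 — centre the observation: (x - mu) = (2, -3).

Step 2 — invert Sigma. det(Sigma) = 18·12 - (-6)² = 180.
  Sigma^{-1} = (1/det) · [[d, -b], [-b, a]] = [[0.0667, 0.0333],
 [0.0333, 0.1]].

Step 3 — form the quadratic (x - mu)^T · Sigma^{-1} · (x - mu):
  Sigma^{-1} · (x - mu) = (0.0333, -0.2333).
  (x - mu)^T · [Sigma^{-1} · (x - mu)] = (2)·(0.0333) + (-3)·(-0.2333) = 0.7667.

Step 4 — take square root: d = √(0.7667) ≈ 0.8756.

d(x, mu) = √(0.7667) ≈ 0.8756


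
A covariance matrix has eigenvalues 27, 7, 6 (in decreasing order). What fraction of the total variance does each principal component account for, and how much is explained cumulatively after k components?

Step 1 — total variance = trace(Sigma) = Σ λ_i = 27 + 7 + 6 = 40.

Step 2 — fraction explained by component i = λ_i / Σ λ:
  PC1: 27/40 = 0.675
  PC2: 7/40 = 0.175
  PC3: 6/40 = 0.15

Step 3 — cumulative fraction after k components = (λ_1 + ... + λ_k) / Σ λ:
  k = 1: 27/40 = 0.675
  k = 2: (27 + 7)/40 = 34/40 = 0.85
  k = 3: (27 + 7 + 6)/40 = 40/40 = 1

Summary (fraction, with percent):

explained: PC1 0.675 (67.5%), PC2 0.175 (17.5%), PC3 0.15 (15%);  cumulative: 0.675, 0.85, 1


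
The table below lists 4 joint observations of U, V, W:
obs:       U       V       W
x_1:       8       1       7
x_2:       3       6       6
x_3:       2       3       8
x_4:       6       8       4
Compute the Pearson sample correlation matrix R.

Step 1 — column means:
  mean(U) = (8 + 3 + 2 + 6) / 4 = 19/4 = 4.75
  mean(V) = (1 + 6 + 3 + 8) / 4 = 18/4 = 4.5
  mean(W) = (7 + 6 + 8 + 4) / 4 = 25/4 = 6.25

Step 2 — sample variances and covariances s[i,j] = (1/(n-1)) · Σ_k (x_{k,i} - mean_i) · (x_{k,j} - mean_j), with n-1 = 3:
  s[U,U] = ((3.25)·(3.25) + (-1.75)·(-1.75) + (-2.75)·(-2.75) + (1.25)·(1.25)) / 3 = 22.75/3 = 7.5833
  s[U,V] = ((3.25)·(-3.5) + (-1.75)·(1.5) + (-2.75)·(-1.5) + (1.25)·(3.5)) / 3 = -5.5/3 = -1.8333
  s[U,W] = ((3.25)·(0.75) + (-1.75)·(-0.25) + (-2.75)·(1.75) + (1.25)·(-2.25)) / 3 = -4.75/3 = -1.5833
  s[V,V] = ((-3.5)·(-3.5) + (1.5)·(1.5) + (-1.5)·(-1.5) + (3.5)·(3.5)) / 3 = 29/3 = 9.6667
  s[V,W] = ((-3.5)·(0.75) + (1.5)·(-0.25) + (-1.5)·(1.75) + (3.5)·(-2.25)) / 3 = -13.5/3 = -4.5
  s[W,W] = ((0.75)·(0.75) + (-0.25)·(-0.25) + (1.75)·(1.75) + (-2.25)·(-2.25)) / 3 = 8.75/3 = 2.9167
  Sample standard deviations s_i = √(s[i,i]):
  s(U) = √(7.5833) = 2.7538
  s(V) = √(9.6667) = 3.1091
  s(W) = √(2.9167) = 1.7078

Step 3 — r_{ij} = s_{ij} / (s_i · s_j):
  r[U,U] = 1 (diagonal).
  r[U,V] = -1.8333 / (2.7538 · 3.1091) = -1.8333 / 8.5619 = -0.2141
  r[U,W] = -1.5833 / (2.7538 · 1.7078) = -1.5833 / 4.703 = -0.3367
  r[V,V] = 1 (diagonal).
  r[V,W] = -4.5 / (3.1091 · 1.7078) = -4.5 / 5.3098 = -0.8475
  r[W,W] = 1 (diagonal).

R is symmetric with unit diagonal. Assembling:

R = [[1, -0.2141, -0.3367],
 [-0.2141, 1, -0.8475],
 [-0.3367, -0.8475, 1]]


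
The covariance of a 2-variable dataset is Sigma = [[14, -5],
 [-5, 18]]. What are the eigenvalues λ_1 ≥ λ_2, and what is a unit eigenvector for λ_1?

Step 1 — characteristic polynomial of 2×2 Sigma:
  det(Sigma - λI) = λ² - trace · λ + det = 0.
  trace = 14 + 18 = 32, det = 14·18 - (-5)² = 227.
Step 2 — discriminant:
  Δ = trace² - 4·det = 1024 - 908 = 116.
Step 3 — eigenvalues:
  λ = (trace ± √Δ)/2 = (32 ± 10.7703)/2,
  λ_1 = 21.3852,  λ_2 = 10.6148.

Step 4 — unit eigenvector for λ_1: solve (Sigma - λ_1 I)v = 0. First row:
  (14 - 21.3852)·v_x + (-5)·v_y = 0, i.e. (-7.3852)·v_x + (-5)·v_y = 0,
  so v ∝ (b, λ_1 - a) = (-5, 7.3852); multiply by -1 so the first entry is positive: u = (5, -7.3852).
  ||u|| = √((5)² + (-7.3852)²) = √(79.5407) ≈ 8.9186,
  v_1 = u/||u|| ≈ (0.5606, -0.8281) (||v_1|| = 1).

λ_1 = 21.3852,  λ_2 = 10.6148;  v_1 ≈ (0.5606, -0.8281)


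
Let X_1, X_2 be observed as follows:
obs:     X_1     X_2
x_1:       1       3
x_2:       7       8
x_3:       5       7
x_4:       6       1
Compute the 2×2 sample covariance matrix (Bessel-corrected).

Step 1 — column means:
  mean(X_1) = (1 + 7 + 5 + 6) / 4 = 19/4 = 4.75
  mean(X_2) = (3 + 8 + 7 + 1) / 4 = 19/4 = 4.75

Step 2 — sample covariance S[i,j] = (1/(n-1)) · Σ_k (x_{k,i} - mean_i) · (x_{k,j} - mean_j), with n-1 = 3.
  S[X_1,X_1] = ((-3.75)·(-3.75) + (2.25)·(2.25) + (0.25)·(0.25) + (1.25)·(1.25)) / 3 = 20.75/3 = 6.9167
  S[X_1,X_2] = ((-3.75)·(-1.75) + (2.25)·(3.25) + (0.25)·(2.25) + (1.25)·(-3.75)) / 3 = 9.75/3 = 3.25
  S[X_2,X_2] = ((-1.75)·(-1.75) + (3.25)·(3.25) + (2.25)·(2.25) + (-3.75)·(-3.75)) / 3 = 32.75/3 = 10.9167

S is symmetric (S[j,i] = S[i,j]). Assembling:

S = [[6.9167, 3.25],
 [3.25, 10.9167]]


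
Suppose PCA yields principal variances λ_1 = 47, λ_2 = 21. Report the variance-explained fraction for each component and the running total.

Step 1 — total variance = trace(Sigma) = Σ λ_i = 47 + 21 = 68.

Step 2 — fraction explained by component i = λ_i / Σ λ:
  PC1: 47/68 = 0.6912
  PC2: 21/68 = 0.3088

Step 3 — cumulative fraction after k components = (λ_1 + ... + λ_k) / Σ λ:
  k = 1: 47/68 = 0.6912
  k = 2: (47 + 21)/68 = 68/68 = 1

Summary (fraction, with percent):

explained: PC1 0.6912 (69.12%), PC2 0.3088 (30.88%);  cumulative: 0.6912, 1


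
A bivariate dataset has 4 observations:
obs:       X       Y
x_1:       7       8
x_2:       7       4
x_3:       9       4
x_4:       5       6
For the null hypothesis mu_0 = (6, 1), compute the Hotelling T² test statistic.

Step 1 — sample mean vector:
  mean(X) = (7 + 7 + 9 + 5) / 4 = 28/4 = 7
  mean(Y) = (8 + 4 + 4 + 6) / 4 = 22/4 = 5.5
  x̄ = (7, 5.5),  deviation x̄ - mu_0 = (7, 5.5) - (6, 1) = (1, 4.5).

Step 2 — sample covariance matrix, S[i,j] = (1/(n-1)) · Σ_k (x_{k,i} - mean_i) · (x_{k,j} - mean_j), divisor n-1 = 3:
  S[X,X] = ((0)·(0) + (0)·(0) + (2)·(2) + (-2)·(-2)) / 3 = 8/3 = 2.6667
  S[X,Y] = ((0)·(2.5) + (0)·(-1.5) + (2)·(-1.5) + (-2)·(0.5)) / 3 = -4/3 = -1.3333
  S[Y,Y] = ((2.5)·(2.5) + (-1.5)·(-1.5) + (-1.5)·(-1.5) + (0.5)·(0.5)) / 3 = 11/3 = 3.6667
  S = [[2.6667, -1.3333],
 [-1.3333, 3.6667]].

Step 3 — invert S. det(S) = 2.6667·3.6667 - (-1.3333)² = 8.
  S^{-1} = (1/det) · [[d, -b], [-b, a]] = [[0.4583, 0.1667],
 [0.1667, 0.3333]].

Step 4 — quadratic form (x̄ - mu_0)^T · S^{-1} · (x̄ - mu_0):
  S^{-1} · (x̄ - mu_0) = (1.2083, 1.6667),
  (x̄ - mu_0)^T · [...] = (1)·(1.2083) + (4.5)·(1.6667) = 8.7083.

Step 5 — scale by n: T² = 4 · 8.7083 = 34.8333.

T² ≈ 34.8333


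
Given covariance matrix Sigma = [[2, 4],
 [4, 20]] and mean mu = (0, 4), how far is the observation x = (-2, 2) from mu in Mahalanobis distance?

Step 1 — centre the observation: (x - mu) = (-2, -2).

Step 2 — invert Sigma. det(Sigma) = 2·20 - (4)² = 24.
  Sigma^{-1} = (1/det) · [[d, -b], [-b, a]] = [[0.8333, -0.1667],
 [-0.1667, 0.0833]].

Step 3 — form the quadratic (x - mu)^T · Sigma^{-1} · (x - mu):
  Sigma^{-1} · (x - mu) = (-1.3333, 0.1667).
  (x - mu)^T · [Sigma^{-1} · (x - mu)] = (-2)·(-1.3333) + (-2)·(0.1667) = 2.3333.

Step 4 — take square root: d = √(2.3333) ≈ 1.5275.

d(x, mu) = √(2.3333) ≈ 1.5275


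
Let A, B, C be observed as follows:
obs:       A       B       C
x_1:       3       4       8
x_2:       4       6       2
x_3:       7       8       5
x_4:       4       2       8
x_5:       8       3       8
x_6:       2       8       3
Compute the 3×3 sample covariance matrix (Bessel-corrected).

Step 1 — column means:
  mean(A) = (3 + 4 + 7 + 4 + 8 + 2) / 6 = 28/6 = 4.6667
  mean(B) = (4 + 6 + 8 + 2 + 3 + 8) / 6 = 31/6 = 5.1667
  mean(C) = (8 + 2 + 5 + 8 + 8 + 3) / 6 = 34/6 = 5.6667

Step 2 — sample covariance S[i,j] = (1/(n-1)) · Σ_k (x_{k,i} - mean_i) · (x_{k,j} - mean_j), with n-1 = 5.
  S[A,A] = ((-1.6667)·(-1.6667) + (-0.6667)·(-0.6667) + (2.3333)·(2.3333) + (-0.6667)·(-0.6667) + (3.3333)·(3.3333) + (-2.6667)·(-2.6667)) / 5 = 27.3333/5 = 5.4667
  S[A,B] = ((-1.6667)·(-1.1667) + (-0.6667)·(0.8333) + (2.3333)·(2.8333) + (-0.6667)·(-3.1667) + (3.3333)·(-2.1667) + (-2.6667)·(2.8333)) / 5 = -4.6667/5 = -0.9333
  S[A,C] = ((-1.6667)·(2.3333) + (-0.6667)·(-3.6667) + (2.3333)·(-0.6667) + (-0.6667)·(2.3333) + (3.3333)·(2.3333) + (-2.6667)·(-2.6667)) / 5 = 10.3333/5 = 2.0667
  S[B,B] = ((-1.1667)·(-1.1667) + (0.8333)·(0.8333) + (2.8333)·(2.8333) + (-3.1667)·(-3.1667) + (-2.1667)·(-2.1667) + (2.8333)·(2.8333)) / 5 = 32.8333/5 = 6.5667
  S[B,C] = ((-1.1667)·(2.3333) + (0.8333)·(-3.6667) + (2.8333)·(-0.6667) + (-3.1667)·(2.3333) + (-2.1667)·(2.3333) + (2.8333)·(-2.6667)) / 5 = -27.6667/5 = -5.5333
  S[C,C] = ((2.3333)·(2.3333) + (-3.6667)·(-3.6667) + (-0.6667)·(-0.6667) + (2.3333)·(2.3333) + (2.3333)·(2.3333) + (-2.6667)·(-2.6667)) / 5 = 37.3333/5 = 7.4667

S is symmetric (S[j,i] = S[i,j]). Assembling:

S = [[5.4667, -0.9333, 2.0667],
 [-0.9333, 6.5667, -5.5333],
 [2.0667, -5.5333, 7.4667]]


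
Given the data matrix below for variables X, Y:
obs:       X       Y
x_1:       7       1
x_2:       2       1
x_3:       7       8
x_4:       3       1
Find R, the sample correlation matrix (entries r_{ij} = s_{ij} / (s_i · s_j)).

Step 1 — column means:
  mean(X) = (7 + 2 + 7 + 3) / 4 = 19/4 = 4.75
  mean(Y) = (1 + 1 + 8 + 1) / 4 = 11/4 = 2.75

Step 2 — sample variances and covariances s[i,j] = (1/(n-1)) · Σ_k (x_{k,i} - mean_i) · (x_{k,j} - mean_j), with n-1 = 3:
  s[X,X] = ((2.25)·(2.25) + (-2.75)·(-2.75) + (2.25)·(2.25) + (-1.75)·(-1.75)) / 3 = 20.75/3 = 6.9167
  s[X,Y] = ((2.25)·(-1.75) + (-2.75)·(-1.75) + (2.25)·(5.25) + (-1.75)·(-1.75)) / 3 = 15.75/3 = 5.25
  s[Y,Y] = ((-1.75)·(-1.75) + (-1.75)·(-1.75) + (5.25)·(5.25) + (-1.75)·(-1.75)) / 3 = 36.75/3 = 12.25
  Sample standard deviations s_i = √(s[i,i]):
  s(X) = √(6.9167) = 2.63
  s(Y) = √(12.25) = 3.5

Step 3 — r_{ij} = s_{ij} / (s_i · s_j):
  r[X,X] = 1 (diagonal).
  r[X,Y] = 5.25 / (2.63 · 3.5) = 5.25 / 9.2048 = 0.5704
  r[Y,Y] = 1 (diagonal).

R is symmetric with unit diagonal. Assembling:

R = [[1, 0.5704],
 [0.5704, 1]]


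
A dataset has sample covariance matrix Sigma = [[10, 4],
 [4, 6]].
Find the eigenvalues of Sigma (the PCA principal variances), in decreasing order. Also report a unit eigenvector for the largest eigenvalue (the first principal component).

Step 1 — characteristic polynomial of 2×2 Sigma:
  det(Sigma - λI) = λ² - trace · λ + det = 0.
  trace = 10 + 6 = 16, det = 10·6 - (4)² = 44.
Step 2 — discriminant:
  Δ = trace² - 4·det = 256 - 176 = 80.
Step 3 — eigenvalues:
  λ = (trace ± √Δ)/2 = (16 ± 8.9443)/2,
  λ_1 = 12.4721,  λ_2 = 3.5279.

Step 4 — unit eigenvector for λ_1: solve (Sigma - λ_1 I)v = 0. First row:
  (10 - 12.4721)·v_x + (4)·v_y = 0, i.e. (-2.4721)·v_x + (4)·v_y = 0,
  so v ∝ (b, λ_1 - a) = (4, 2.4721) = u.
  ||u|| = √((4)² + (2.4721)²) = √(22.1115) ≈ 4.7023,
  v_1 = u/||u|| ≈ (0.8507, 0.5257) (||v_1|| = 1).

λ_1 = 12.4721,  λ_2 = 3.5279;  v_1 ≈ (0.8507, 0.5257)


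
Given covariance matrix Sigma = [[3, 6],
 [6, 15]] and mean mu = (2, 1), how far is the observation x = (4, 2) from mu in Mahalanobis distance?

Step 1 — centre the observation: (x - mu) = (2, 1).

Step 2 — invert Sigma. det(Sigma) = 3·15 - (6)² = 9.
  Sigma^{-1} = (1/det) · [[d, -b], [-b, a]] = [[1.6667, -0.6667],
 [-0.6667, 0.3333]].

Step 3 — form the quadratic (x - mu)^T · Sigma^{-1} · (x - mu):
  Sigma^{-1} · (x - mu) = (2.6667, -1).
  (x - mu)^T · [Sigma^{-1} · (x - mu)] = (2)·(2.6667) + (1)·(-1) = 4.3333.

Step 4 — take square root: d = √(4.3333) ≈ 2.0817.

d(x, mu) = √(4.3333) ≈ 2.0817


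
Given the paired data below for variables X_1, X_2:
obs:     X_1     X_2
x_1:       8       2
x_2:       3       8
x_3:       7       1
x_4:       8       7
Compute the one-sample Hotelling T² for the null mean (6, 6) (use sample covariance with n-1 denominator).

Step 1 — sample mean vector:
  mean(X_1) = (8 + 3 + 7 + 8) / 4 = 26/4 = 6.5
  mean(X_2) = (2 + 8 + 1 + 7) / 4 = 18/4 = 4.5
  x̄ = (6.5, 4.5),  deviation x̄ - mu_0 = (6.5, 4.5) - (6, 6) = (0.5, -1.5).

Step 2 — sample covariance matrix, S[i,j] = (1/(n-1)) · Σ_k (x_{k,i} - mean_i) · (x_{k,j} - mean_j), divisor n-1 = 3:
  S[X_1,X_1] = ((1.5)·(1.5) + (-3.5)·(-3.5) + (0.5)·(0.5) + (1.5)·(1.5)) / 3 = 17/3 = 5.6667
  S[X_1,X_2] = ((1.5)·(-2.5) + (-3.5)·(3.5) + (0.5)·(-3.5) + (1.5)·(2.5)) / 3 = -14/3 = -4.6667
  S[X_2,X_2] = ((-2.5)·(-2.5) + (3.5)·(3.5) + (-3.5)·(-3.5) + (2.5)·(2.5)) / 3 = 37/3 = 12.3333
  S = [[5.6667, -4.6667],
 [-4.6667, 12.3333]].

Step 3 — invert S. det(S) = 5.6667·12.3333 - (-4.6667)² = 48.1111.
  S^{-1} = (1/det) · [[d, -b], [-b, a]] = [[0.2564, 0.097],
 [0.097, 0.1178]].

Step 4 — quadratic form (x̄ - mu_0)^T · S^{-1} · (x̄ - mu_0):
  S^{-1} · (x̄ - mu_0) = (-0.0173, -0.1282),
  (x̄ - mu_0)^T · [...] = (0.5)·(-0.0173) + (-1.5)·(-0.1282) = 0.1836.

Step 5 — scale by n: T² = 4 · 0.1836 = 0.7344.

T² ≈ 0.7344


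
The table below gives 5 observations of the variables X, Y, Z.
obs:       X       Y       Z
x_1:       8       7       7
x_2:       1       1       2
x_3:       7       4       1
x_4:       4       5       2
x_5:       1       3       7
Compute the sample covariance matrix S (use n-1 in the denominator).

Step 1 — column means:
  mean(X) = (8 + 1 + 7 + 4 + 1) / 5 = 21/5 = 4.2
  mean(Y) = (7 + 1 + 4 + 5 + 3) / 5 = 20/5 = 4
  mean(Z) = (7 + 2 + 1 + 2 + 7) / 5 = 19/5 = 3.8

Step 2 — sample covariance S[i,j] = (1/(n-1)) · Σ_k (x_{k,i} - mean_i) · (x_{k,j} - mean_j), with n-1 = 4.
  S[X,X] = ((3.8)·(3.8) + (-3.2)·(-3.2) + (2.8)·(2.8) + (-0.2)·(-0.2) + (-3.2)·(-3.2)) / 4 = 42.8/4 = 10.7
  S[X,Y] = ((3.8)·(3) + (-3.2)·(-3) + (2.8)·(0) + (-0.2)·(1) + (-3.2)·(-1)) / 4 = 24/4 = 6
  S[X,Z] = ((3.8)·(3.2) + (-3.2)·(-1.8) + (2.8)·(-2.8) + (-0.2)·(-1.8) + (-3.2)·(3.2)) / 4 = 0.2/4 = 0.05
  S[Y,Y] = ((3)·(3) + (-3)·(-3) + (0)·(0) + (1)·(1) + (-1)·(-1)) / 4 = 20/4 = 5
  S[Y,Z] = ((3)·(3.2) + (-3)·(-1.8) + (0)·(-2.8) + (1)·(-1.8) + (-1)·(3.2)) / 4 = 10/4 = 2.5
  S[Z,Z] = ((3.2)·(3.2) + (-1.8)·(-1.8) + (-2.8)·(-2.8) + (-1.8)·(-1.8) + (3.2)·(3.2)) / 4 = 34.8/4 = 8.7

S is symmetric (S[j,i] = S[i,j]). Assembling:

S = [[10.7, 6, 0.05],
 [6, 5, 2.5],
 [0.05, 2.5, 8.7]]


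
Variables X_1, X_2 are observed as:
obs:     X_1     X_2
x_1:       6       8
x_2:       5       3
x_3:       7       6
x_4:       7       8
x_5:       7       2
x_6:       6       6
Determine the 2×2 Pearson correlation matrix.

Step 1 — column means:
  mean(X_1) = (6 + 5 + 7 + 7 + 7 + 6) / 6 = 38/6 = 6.3333
  mean(X_2) = (8 + 3 + 6 + 8 + 2 + 6) / 6 = 33/6 = 5.5

Step 2 — sample variances and covariances s[i,j] = (1/(n-1)) · Σ_k (x_{k,i} - mean_i) · (x_{k,j} - mean_j), with n-1 = 5:
  s[X_1,X_1] = ((-0.3333)·(-0.3333) + (-1.3333)·(-1.3333) + (0.6667)·(0.6667) + (0.6667)·(0.6667) + (0.6667)·(0.6667) + (-0.3333)·(-0.3333)) / 5 = 3.3333/5 = 0.6667
  s[X_1,X_2] = ((-0.3333)·(2.5) + (-1.3333)·(-2.5) + (0.6667)·(0.5) + (0.6667)·(2.5) + (0.6667)·(-3.5) + (-0.3333)·(0.5)) / 5 = 2/5 = 0.4
  s[X_2,X_2] = ((2.5)·(2.5) + (-2.5)·(-2.5) + (0.5)·(0.5) + (2.5)·(2.5) + (-3.5)·(-3.5) + (0.5)·(0.5)) / 5 = 31.5/5 = 6.3
  Sample standard deviations s_i = √(s[i,i]):
  s(X_1) = √(0.6667) = 0.8165
  s(X_2) = √(6.3) = 2.51

Step 3 — r_{ij} = s_{ij} / (s_i · s_j):
  r[X_1,X_1] = 1 (diagonal).
  r[X_1,X_2] = 0.4 / (0.8165 · 2.51) = 0.4 / 2.0494 = 0.1952
  r[X_2,X_2] = 1 (diagonal).

R is symmetric with unit diagonal. Assembling:

R = [[1, 0.1952],
 [0.1952, 1]]


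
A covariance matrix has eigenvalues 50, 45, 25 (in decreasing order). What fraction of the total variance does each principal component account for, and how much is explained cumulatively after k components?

Step 1 — total variance = trace(Sigma) = Σ λ_i = 50 + 45 + 25 = 120.

Step 2 — fraction explained by component i = λ_i / Σ λ:
  PC1: 50/120 = 0.4167
  PC2: 45/120 = 0.375
  PC3: 25/120 = 0.2083

Step 3 — cumulative fraction after k components = (λ_1 + ... + λ_k) / Σ λ:
  k = 1: 50/120 = 0.4167
  k = 2: (50 + 45)/120 = 95/120 = 0.7917
  k = 3: (50 + 45 + 25)/120 = 120/120 = 1

Summary (fraction, with percent):

explained: PC1 0.4167 (41.67%), PC2 0.375 (37.5%), PC3 0.2083 (20.83%);  cumulative: 0.4167, 0.7917, 1


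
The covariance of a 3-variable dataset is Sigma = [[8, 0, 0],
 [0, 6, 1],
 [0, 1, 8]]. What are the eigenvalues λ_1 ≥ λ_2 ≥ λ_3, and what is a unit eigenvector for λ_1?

Step 1 — characteristic polynomial p(λ) = det(λI - Sigma) = λ³ - tr·λ² + c_1·λ - det, where tr = trace, c_1 = sum of the principal 2×2 minors, det = det(Sigma):
  tr = 8 + 6 + 8 = 22,
  c_1 = (8·6 - (0)²) + (8·8 - (0)²) + (6·8 - (1)²) = 48 + 64 + 47 = 159,
  det = 8·(6·8 - (1)²) - (0)·((0)·8 - (1)·(0)) + (0)·((0)·(1) - 6·(0)) = 8·(47) - (0)·(0) + (0)·(0) = 376.
  So p(λ) = λ³ - 22λ² + 159λ - 376.
Step 2 — look for an integer root (rational root theorem: any rational root is an integer divisor of 376). Testing λ = 8:
  p(8) = 512 - 1408 + 1272 - 376 = 0  ✓
  Dividing out (λ - 8): p(λ) = (λ - 8)(λ² - 14λ + 47).
Step 3 — remaining eigenvalues from the quadratic λ² - 14λ + 47 = 0:
  Δ = 14² - 4·47 = 196 - 188 = 8,  λ = (14 ± √8)/2 = (14 ± 2.8284)/2 ≈ 8.4142 or 5.5858.
  Sorted: λ_1 = 8.4142,  λ_2 = 8,  λ_3 = 5.5858  (check: sum = 22 = tr ✓).

Step 4 — unit eigenvector for λ_1 ≈ 8.4142: v spans the null space of (Sigma - λ_1 I), whose rows are
  r_1 = (-0.4142, 0, 0),  r_2 = (0, -2.4142, 1),  r_3 = (0, 1, -0.4142).
  v is orthogonal to every row, so take v ∝ r_1 × r_2 = ((0)·(1) - (0)·(-2.4142), (0)·(0) - (-0.4142)·(1), (-0.4142)·(-2.4142) - (0)·(0)) ≈ (0, 0.4142, 1).
  Let u = (0, 0.4142, 1).
  ||u|| = √((0)² + (0.4142)² + (1)²) = √(1.1716) ≈ 1.0824,  v_1 = u/||u|| ≈ (0, 0.3827, 0.9239) (||v_1|| = 1).

λ_1 = 8.4142,  λ_2 = 8,  λ_3 = 5.5858;  v_1 ≈ (0, 0.3827, 0.9239)


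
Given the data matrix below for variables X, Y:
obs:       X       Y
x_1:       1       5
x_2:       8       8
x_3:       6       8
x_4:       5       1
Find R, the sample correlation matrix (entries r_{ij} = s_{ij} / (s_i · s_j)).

Step 1 — column means:
  mean(X) = (1 + 8 + 6 + 5) / 4 = 20/4 = 5
  mean(Y) = (5 + 8 + 8 + 1) / 4 = 22/4 = 5.5

Step 2 — sample variances and covariances s[i,j] = (1/(n-1)) · Σ_k (x_{k,i} - mean_i) · (x_{k,j} - mean_j), with n-1 = 3:
  s[X,X] = ((-4)·(-4) + (3)·(3) + (1)·(1) + (0)·(0)) / 3 = 26/3 = 8.6667
  s[X,Y] = ((-4)·(-0.5) + (3)·(2.5) + (1)·(2.5) + (0)·(-4.5)) / 3 = 12/3 = 4
  s[Y,Y] = ((-0.5)·(-0.5) + (2.5)·(2.5) + (2.5)·(2.5) + (-4.5)·(-4.5)) / 3 = 33/3 = 11
  Sample standard deviations s_i = √(s[i,i]):
  s(X) = √(8.6667) = 2.9439
  s(Y) = √(11) = 3.3166

Step 3 — r_{ij} = s_{ij} / (s_i · s_j):
  r[X,X] = 1 (diagonal).
  r[X,Y] = 4 / (2.9439 · 3.3166) = 4 / 9.7639 = 0.4097
  r[Y,Y] = 1 (diagonal).

R is symmetric with unit diagonal. Assembling:

R = [[1, 0.4097],
 [0.4097, 1]]


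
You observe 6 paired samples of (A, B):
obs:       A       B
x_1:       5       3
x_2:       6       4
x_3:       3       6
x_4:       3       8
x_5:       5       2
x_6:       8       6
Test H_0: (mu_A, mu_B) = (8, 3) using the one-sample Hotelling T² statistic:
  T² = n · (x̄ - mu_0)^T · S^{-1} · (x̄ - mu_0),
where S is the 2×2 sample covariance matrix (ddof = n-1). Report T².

Step 1 — sample mean vector:
  mean(A) = (5 + 6 + 3 + 3 + 5 + 8) / 6 = 30/6 = 5
  mean(B) = (3 + 4 + 6 + 8 + 2 + 6) / 6 = 29/6 = 4.8333
  x̄ = (5, 4.8333),  deviation x̄ - mu_0 = (5, 4.8333) - (8, 3) = (-3, 1.8333).

Step 2 — sample covariance matrix, S[i,j] = (1/(n-1)) · Σ_k (x_{k,i} - mean_i) · (x_{k,j} - mean_j), divisor n-1 = 5:
  S[A,A] = ((0)·(0) + (1)·(1) + (-2)·(-2) + (-2)·(-2) + (0)·(0) + (3)·(3)) / 5 = 18/5 = 3.6
  S[A,B] = ((0)·(-1.8333) + (1)·(-0.8333) + (-2)·(1.1667) + (-2)·(3.1667) + (0)·(-2.8333) + (3)·(1.1667)) / 5 = -6/5 = -1.2
  S[B,B] = ((-1.8333)·(-1.8333) + (-0.8333)·(-0.8333) + (1.1667)·(1.1667) + (3.1667)·(3.1667) + (-2.8333)·(-2.8333) + (1.1667)·(1.1667)) / 5 = 24.8333/5 = 4.9667
  S = [[3.6, -1.2],
 [-1.2, 4.9667]].

Step 3 — invert S. det(S) = 3.6·4.9667 - (-1.2)² = 16.44.
  S^{-1} = (1/det) · [[d, -b], [-b, a]] = [[0.3021, 0.073],
 [0.073, 0.219]].

Step 4 — quadratic form (x̄ - mu_0)^T · S^{-1} · (x̄ - mu_0):
  S^{-1} · (x̄ - mu_0) = (-0.7725, 0.1825),
  (x̄ - mu_0)^T · [...] = (-3)·(-0.7725) + (1.8333)·(0.1825) = 2.6521.

Step 5 — scale by n: T² = 6 · 2.6521 = 15.9124.

T² ≈ 15.9124


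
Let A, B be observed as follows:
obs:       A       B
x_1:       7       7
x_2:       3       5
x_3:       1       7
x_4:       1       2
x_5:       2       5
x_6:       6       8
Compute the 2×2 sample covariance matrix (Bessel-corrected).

Step 1 — column means:
  mean(A) = (7 + 3 + 1 + 1 + 2 + 6) / 6 = 20/6 = 3.3333
  mean(B) = (7 + 5 + 7 + 2 + 5 + 8) / 6 = 34/6 = 5.6667

Step 2 — sample covariance S[i,j] = (1/(n-1)) · Σ_k (x_{k,i} - mean_i) · (x_{k,j} - mean_j), with n-1 = 5.
  S[A,A] = ((3.6667)·(3.6667) + (-0.3333)·(-0.3333) + (-2.3333)·(-2.3333) + (-2.3333)·(-2.3333) + (-1.3333)·(-1.3333) + (2.6667)·(2.6667)) / 5 = 33.3333/5 = 6.6667
  S[A,B] = ((3.6667)·(1.3333) + (-0.3333)·(-0.6667) + (-2.3333)·(1.3333) + (-2.3333)·(-3.6667) + (-1.3333)·(-0.6667) + (2.6667)·(2.3333)) / 5 = 17.6667/5 = 3.5333
  S[B,B] = ((1.3333)·(1.3333) + (-0.6667)·(-0.6667) + (1.3333)·(1.3333) + (-3.6667)·(-3.6667) + (-0.6667)·(-0.6667) + (2.3333)·(2.3333)) / 5 = 23.3333/5 = 4.6667

S is symmetric (S[j,i] = S[i,j]). Assembling:

S = [[6.6667, 3.5333],
 [3.5333, 4.6667]]


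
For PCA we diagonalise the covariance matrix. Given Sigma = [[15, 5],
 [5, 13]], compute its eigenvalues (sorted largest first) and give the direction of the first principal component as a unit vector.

Step 1 — characteristic polynomial of 2×2 Sigma:
  det(Sigma - λI) = λ² - trace · λ + det = 0.
  trace = 15 + 13 = 28, det = 15·13 - (5)² = 170.
Step 2 — discriminant:
  Δ = trace² - 4·det = 784 - 680 = 104.
Step 3 — eigenvalues:
  λ = (trace ± √Δ)/2 = (28 ± 10.198)/2,
  λ_1 = 19.099,  λ_2 = 8.901.

Step 4 — unit eigenvector for λ_1: solve (Sigma - λ_1 I)v = 0. First row:
  (15 - 19.099)·v_x + (5)·v_y = 0, i.e. (-4.099)·v_x + (5)·v_y = 0,
  so v ∝ (b, λ_1 - a) = (5, 4.099) = u.
  ||u|| = √((5)² + (4.099)²) = √(41.802) ≈ 6.4654,
  v_1 = u/||u|| ≈ (0.7733, 0.634) (||v_1|| = 1).

λ_1 = 19.099,  λ_2 = 8.901;  v_1 ≈ (0.7733, 0.634)


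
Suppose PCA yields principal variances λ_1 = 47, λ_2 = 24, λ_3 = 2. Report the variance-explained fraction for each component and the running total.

Step 1 — total variance = trace(Sigma) = Σ λ_i = 47 + 24 + 2 = 73.

Step 2 — fraction explained by component i = λ_i / Σ λ:
  PC1: 47/73 = 0.6438
  PC2: 24/73 = 0.3288
  PC3: 2/73 = 0.0274

Step 3 — cumulative fraction after k components = (λ_1 + ... + λ_k) / Σ λ:
  k = 1: 47/73 = 0.6438
  k = 2: (47 + 24)/73 = 71/73 = 0.9726
  k = 3: (47 + 24 + 2)/73 = 73/73 = 1

Summary (fraction, with percent):

explained: PC1 0.6438 (64.38%), PC2 0.3288 (32.88%), PC3 0.0274 (2.74%);  cumulative: 0.6438, 0.9726, 1


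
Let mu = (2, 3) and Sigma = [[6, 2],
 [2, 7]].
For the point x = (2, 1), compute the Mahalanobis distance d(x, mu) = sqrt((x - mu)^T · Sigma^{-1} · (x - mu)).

Step 1 — centre the observation: (x - mu) = (0, -2).

Step 2 — invert Sigma. det(Sigma) = 6·7 - (2)² = 38.
  Sigma^{-1} = (1/det) · [[d, -b], [-b, a]] = [[0.1842, -0.0526],
 [-0.0526, 0.1579]].

Step 3 — form the quadratic (x - mu)^T · Sigma^{-1} · (x - mu):
  Sigma^{-1} · (x - mu) = (0.1053, -0.3158).
  (x - mu)^T · [Sigma^{-1} · (x - mu)] = (0)·(0.1053) + (-2)·(-0.3158) = 0.6316.

Step 4 — take square root: d = √(0.6316) ≈ 0.7947.

d(x, mu) = √(0.6316) ≈ 0.7947


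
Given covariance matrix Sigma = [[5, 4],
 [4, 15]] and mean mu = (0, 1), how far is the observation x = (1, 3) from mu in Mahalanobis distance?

Step 1 — centre the observation: (x - mu) = (1, 2).

Step 2 — invert Sigma. det(Sigma) = 5·15 - (4)² = 59.
  Sigma^{-1} = (1/det) · [[d, -b], [-b, a]] = [[0.2542, -0.0678],
 [-0.0678, 0.0847]].

Step 3 — form the quadratic (x - mu)^T · Sigma^{-1} · (x - mu):
  Sigma^{-1} · (x - mu) = (0.1186, 0.1017).
  (x - mu)^T · [Sigma^{-1} · (x - mu)] = (1)·(0.1186) + (2)·(0.1017) = 0.322.

Step 4 — take square root: d = √(0.322) ≈ 0.5675.

d(x, mu) = √(0.322) ≈ 0.5675


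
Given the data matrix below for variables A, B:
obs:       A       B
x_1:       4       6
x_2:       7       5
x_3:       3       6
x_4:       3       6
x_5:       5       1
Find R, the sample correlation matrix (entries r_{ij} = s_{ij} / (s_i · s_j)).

Step 1 — column means:
  mean(A) = (4 + 7 + 3 + 3 + 5) / 5 = 22/5 = 4.4
  mean(B) = (6 + 5 + 6 + 6 + 1) / 5 = 24/5 = 4.8

Step 2 — sample variances and covariances s[i,j] = (1/(n-1)) · Σ_k (x_{k,i} - mean_i) · (x_{k,j} - mean_j), with n-1 = 4:
  s[A,A] = ((-0.4)·(-0.4) + (2.6)·(2.6) + (-1.4)·(-1.4) + (-1.4)·(-1.4) + (0.6)·(0.6)) / 4 = 11.2/4 = 2.8
  s[A,B] = ((-0.4)·(1.2) + (2.6)·(0.2) + (-1.4)·(1.2) + (-1.4)·(1.2) + (0.6)·(-3.8)) / 4 = -5.6/4 = -1.4
  s[B,B] = ((1.2)·(1.2) + (0.2)·(0.2) + (1.2)·(1.2) + (1.2)·(1.2) + (-3.8)·(-3.8)) / 4 = 18.8/4 = 4.7
  Sample standard deviations s_i = √(s[i,i]):
  s(A) = √(2.8) = 1.6733
  s(B) = √(4.7) = 2.1679

Step 3 — r_{ij} = s_{ij} / (s_i · s_j):
  r[A,A] = 1 (diagonal).
  r[A,B] = -1.4 / (1.6733 · 2.1679) = -1.4 / 3.6277 = -0.3859
  r[B,B] = 1 (diagonal).

R is symmetric with unit diagonal. Assembling:

R = [[1, -0.3859],
 [-0.3859, 1]]


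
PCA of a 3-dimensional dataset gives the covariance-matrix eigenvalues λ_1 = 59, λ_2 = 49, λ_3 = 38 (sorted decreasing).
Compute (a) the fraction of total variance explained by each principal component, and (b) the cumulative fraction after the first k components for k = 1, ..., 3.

Step 1 — total variance = trace(Sigma) = Σ λ_i = 59 + 49 + 38 = 146.

Step 2 — fraction explained by component i = λ_i / Σ λ:
  PC1: 59/146 = 0.4041
  PC2: 49/146 = 0.3356
  PC3: 38/146 = 0.2603

Step 3 — cumulative fraction after k components = (λ_1 + ... + λ_k) / Σ λ:
  k = 1: 59/146 = 0.4041
  k = 2: (59 + 49)/146 = 108/146 = 0.7397
  k = 3: (59 + 49 + 38)/146 = 146/146 = 1

Summary (fraction, with percent):

explained: PC1 0.4041 (40.41%), PC2 0.3356 (33.56%), PC3 0.2603 (26.03%);  cumulative: 0.4041, 0.7397, 1


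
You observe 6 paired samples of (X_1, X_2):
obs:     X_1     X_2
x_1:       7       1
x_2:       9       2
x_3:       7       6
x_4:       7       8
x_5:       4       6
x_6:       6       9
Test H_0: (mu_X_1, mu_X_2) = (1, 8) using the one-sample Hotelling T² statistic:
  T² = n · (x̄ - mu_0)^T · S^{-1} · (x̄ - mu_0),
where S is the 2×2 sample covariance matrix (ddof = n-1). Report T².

Step 1 — sample mean vector:
  mean(X_1) = (7 + 9 + 7 + 7 + 4 + 6) / 6 = 40/6 = 6.6667
  mean(X_2) = (1 + 2 + 6 + 8 + 6 + 9) / 6 = 32/6 = 5.3333
  x̄ = (6.6667, 5.3333),  deviation x̄ - mu_0 = (6.6667, 5.3333) - (1, 8) = (5.6667, -2.6667).

Step 2 — sample covariance matrix, S[i,j] = (1/(n-1)) · Σ_k (x_{k,i} - mean_i) · (x_{k,j} - mean_j), divisor n-1 = 5:
  S[X_1,X_1] = ((0.3333)·(0.3333) + (2.3333)·(2.3333) + (0.3333)·(0.3333) + (0.3333)·(0.3333) + (-2.6667)·(-2.6667) + (-0.6667)·(-0.6667)) / 5 = 13.3333/5 = 2.6667
  S[X_1,X_2] = ((0.3333)·(-4.3333) + (2.3333)·(-3.3333) + (0.3333)·(0.6667) + (0.3333)·(2.6667) + (-2.6667)·(0.6667) + (-0.6667)·(3.6667)) / 5 = -12.3333/5 = -2.4667
  S[X_2,X_2] = ((-4.3333)·(-4.3333) + (-3.3333)·(-3.3333) + (0.6667)·(0.6667) + (2.6667)·(2.6667) + (0.6667)·(0.6667) + (3.6667)·(3.6667)) / 5 = 51.3333/5 = 10.2667
  S = [[2.6667, -2.4667],
 [-2.4667, 10.2667]].

Step 3 — invert S. det(S) = 2.6667·10.2667 - (-2.4667)² = 21.2933.
  S^{-1} = (1/det) · [[d, -b], [-b, a]] = [[0.4822, 0.1158],
 [0.1158, 0.1252]].

Step 4 — quadratic form (x̄ - mu_0)^T · S^{-1} · (x̄ - mu_0):
  S^{-1} · (x̄ - mu_0) = (2.4233, 0.3225),
  (x̄ - mu_0)^T · [...] = (5.6667)·(2.4233) + (-2.6667)·(0.3225) = 12.8721.

Step 5 — scale by n: T² = 6 · 12.8721 = 77.2323.

T² ≈ 77.2323
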